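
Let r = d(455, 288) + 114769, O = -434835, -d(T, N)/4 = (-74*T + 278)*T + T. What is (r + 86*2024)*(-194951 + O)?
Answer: -38455018453058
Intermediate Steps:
d(T, N) = -4*T - 4*T*(278 - 74*T) (d(T, N) = -4*((-74*T + 278)*T + T) = -4*((278 - 74*T)*T + T) = -4*(T*(278 - 74*T) + T) = -4*(T + T*(278 - 74*T)) = -4*T - 4*T*(278 - 74*T))
r = 60886389 (r = 4*455*(-279 + 74*455) + 114769 = 4*455*(-279 + 33670) + 114769 = 4*455*33391 + 114769 = 60771620 + 114769 = 60886389)
(r + 86*2024)*(-194951 + O) = (60886389 + 86*2024)*(-194951 - 434835) = (60886389 + 174064)*(-629786) = 61060453*(-629786) = -38455018453058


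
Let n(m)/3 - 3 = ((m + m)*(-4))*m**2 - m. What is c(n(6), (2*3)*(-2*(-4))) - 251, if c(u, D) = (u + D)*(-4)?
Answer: 20329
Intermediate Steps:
n(m) = 9 - 24*m**3 - 3*m (n(m) = 9 + 3*(((m + m)*(-4))*m**2 - m) = 9 + 3*(((2*m)*(-4))*m**2 - m) = 9 + 3*((-8*m)*m**2 - m) = 9 + 3*(-8*m**3 - m) = 9 + 3*(-m - 8*m**3) = 9 + (-24*m**3 - 3*m) = 9 - 24*m**3 - 3*m)
c(u, D) = -4*D - 4*u (c(u, D) = (D + u)*(-4) = -4*D - 4*u)
c(n(6), (2*3)*(-2*(-4))) - 251 = (-4*2*3*(-2*(-4)) - 4*(9 - 24*6**3 - 3*6)) - 251 = (-24*8 - 4*(9 - 24*216 - 18)) - 251 = (-4*48 - 4*(9 - 5184 - 18)) - 251 = (-192 - 4*(-5193)) - 251 = (-192 + 20772) - 251 = 20580 - 251 = 20329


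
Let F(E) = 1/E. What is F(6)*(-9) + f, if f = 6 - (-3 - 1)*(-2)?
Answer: -7/2 ≈ -3.5000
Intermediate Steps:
F(E) = 1/E
f = -2 (f = 6 - (-4)*(-2) = 6 - 1*8 = 6 - 8 = -2)
F(6)*(-9) + f = -9/6 - 2 = (⅙)*(-9) - 2 = -3/2 - 2 = -7/2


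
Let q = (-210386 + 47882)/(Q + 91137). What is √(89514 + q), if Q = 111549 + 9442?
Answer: 3*√1748238851891/13258 ≈ 299.19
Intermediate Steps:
Q = 120991
q = -20313/26516 (q = (-210386 + 47882)/(120991 + 91137) = -162504/212128 = -162504*1/212128 = -20313/26516 ≈ -0.76607)
√(89514 + q) = √(89514 - 20313/26516) = √(2373532911/26516) = 3*√1748238851891/13258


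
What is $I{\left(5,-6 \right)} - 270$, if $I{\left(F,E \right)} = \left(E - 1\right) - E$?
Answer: $-271$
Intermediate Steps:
$I{\left(F,E \right)} = -1$ ($I{\left(F,E \right)} = \left(-1 + E\right) - E = -1$)
$I{\left(5,-6 \right)} - 270 = -1 - 270 = -271$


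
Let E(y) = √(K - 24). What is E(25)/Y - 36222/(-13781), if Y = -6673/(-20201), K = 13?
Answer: 36222/13781 + 20201*I*√11/6673 ≈ 2.6284 + 10.04*I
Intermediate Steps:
E(y) = I*√11 (E(y) = √(13 - 24) = √(-11) = I*√11)
Y = 6673/20201 (Y = -6673*(-1/20201) = 6673/20201 ≈ 0.33033)
E(25)/Y - 36222/(-13781) = (I*√11)/(6673/20201) - 36222/(-13781) = (I*√11)*(20201/6673) - 36222*(-1/13781) = 20201*I*√11/6673 + 36222/13781 = 36222/13781 + 20201*I*√11/6673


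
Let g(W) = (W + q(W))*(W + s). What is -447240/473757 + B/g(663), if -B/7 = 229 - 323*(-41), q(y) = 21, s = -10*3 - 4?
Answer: -19757994064/16985609721 ≈ -1.1632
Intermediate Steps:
s = -34 (s = -30 - 4 = -34)
B = -94304 (B = -7*(229 - 323*(-41)) = -7*(229 + 13243) = -7*13472 = -94304)
g(W) = (-34 + W)*(21 + W) (g(W) = (W + 21)*(W - 34) = (21 + W)*(-34 + W) = (-34 + W)*(21 + W))
-447240/473757 + B/g(663) = -447240/473757 - 94304/(-714 + 663**2 - 13*663) = -447240*1/473757 - 94304/(-714 + 439569 - 8619) = -149080/157919 - 94304/430236 = -149080/157919 - 94304*1/430236 = -149080/157919 - 23576/107559 = -19757994064/16985609721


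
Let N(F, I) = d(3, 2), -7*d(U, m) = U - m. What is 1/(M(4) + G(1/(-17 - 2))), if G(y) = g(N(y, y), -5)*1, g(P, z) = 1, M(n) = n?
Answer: 1/5 ≈ 0.20000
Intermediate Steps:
d(U, m) = -U/7 + m/7 (d(U, m) = -(U - m)/7 = -U/7 + m/7)
N(F, I) = -1/7 (N(F, I) = -1/7*3 + (1/7)*2 = -3/7 + 2/7 = -1/7)
G(y) = 1 (G(y) = 1*1 = 1)
1/(M(4) + G(1/(-17 - 2))) = 1/(4 + 1) = 1/5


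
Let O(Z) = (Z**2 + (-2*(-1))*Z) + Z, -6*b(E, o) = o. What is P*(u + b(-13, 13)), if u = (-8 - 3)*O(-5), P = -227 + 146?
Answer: 18171/2 ≈ 9085.5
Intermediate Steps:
b(E, o) = -o/6
O(Z) = Z**2 + 3*Z (O(Z) = (Z**2 + 2*Z) + Z = Z**2 + 3*Z)
P = -81
u = -110 (u = (-8 - 3)*(-5*(3 - 5)) = -(-55)*(-2) = -11*10 = -110)
P*(u + b(-13, 13)) = -81*(-110 - 1/6*13) = -81*(-110 - 13/6) = -81*(-673/6) = 18171/2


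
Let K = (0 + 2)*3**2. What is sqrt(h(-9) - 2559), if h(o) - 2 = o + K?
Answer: 14*I*sqrt(13) ≈ 50.478*I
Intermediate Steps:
K = 18 (K = 2*9 = 18)
h(o) = 20 + o (h(o) = 2 + (o + 18) = 2 + (18 + o) = 20 + o)
sqrt(h(-9) - 2559) = sqrt((20 - 9) - 2559) = sqrt(11 - 2559) = sqrt(-2548) = 14*I*sqrt(13)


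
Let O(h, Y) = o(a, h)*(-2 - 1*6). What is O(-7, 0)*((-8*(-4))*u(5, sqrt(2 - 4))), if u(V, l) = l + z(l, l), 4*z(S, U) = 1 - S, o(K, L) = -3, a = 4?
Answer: 192 + 576*I*sqrt(2) ≈ 192.0 + 814.59*I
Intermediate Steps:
z(S, U) = 1/4 - S/4 (z(S, U) = (1 - S)/4 = 1/4 - S/4)
u(V, l) = 1/4 + 3*l/4 (u(V, l) = l + (1/4 - l/4) = 1/4 + 3*l/4)
O(h, Y) = 24 (O(h, Y) = -3*(-2 - 1*6) = -3*(-2 - 6) = -3*(-8) = 24)
O(-7, 0)*((-8*(-4))*u(5, sqrt(2 - 4))) = 24*((-8*(-4))*(1/4 + 3*sqrt(2 - 4)/4)) = 24*(32*(1/4 + 3*sqrt(-2)/4)) = 24*(32*(1/4 + 3*(I*sqrt(2))/4)) = 24*(32*(1/4 + 3*I*sqrt(2)/4)) = 24*(8 + 24*I*sqrt(2)) = 192 + 576*I*sqrt(2)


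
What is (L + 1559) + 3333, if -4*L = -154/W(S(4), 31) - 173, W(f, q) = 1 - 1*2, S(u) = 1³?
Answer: 19587/4 ≈ 4896.8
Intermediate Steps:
S(u) = 1
W(f, q) = -1 (W(f, q) = 1 - 2 = -1)
L = 19/4 (L = -(-154/(-1) - 173)/4 = -(-154*(-1) - 173)/4 = -(154 - 173)/4 = -¼*(-19) = 19/4 ≈ 4.7500)
(L + 1559) + 3333 = (19/4 + 1559) + 3333 = 6255/4 + 3333 = 19587/4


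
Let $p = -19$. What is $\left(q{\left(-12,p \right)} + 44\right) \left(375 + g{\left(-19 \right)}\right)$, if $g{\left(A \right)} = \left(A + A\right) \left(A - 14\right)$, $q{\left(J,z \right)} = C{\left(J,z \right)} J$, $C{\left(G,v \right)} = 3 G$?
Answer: $775404$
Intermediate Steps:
$q{\left(J,z \right)} = 3 J^{2}$ ($q{\left(J,z \right)} = 3 J J = 3 J^{2}$)
$g{\left(A \right)} = 2 A \left(-14 + A\right)$
$\left(q{\left(-12,p \right)} + 44\right) \left(375 + g{\left(-19 \right)}\right) = \left(3 \left(-12\right)^{2} + 44\right) \left(375 + 2 \left(-19\right) \left(-14 - 19\right)\right) = \left(3 \cdot 144 + 44\right) \left(375 + 2 \left(-19\right) \left(-33\right)\right) = \left(432 + 44\right) \left(375 + 1254\right) = 476 \cdot 1629 = 775404$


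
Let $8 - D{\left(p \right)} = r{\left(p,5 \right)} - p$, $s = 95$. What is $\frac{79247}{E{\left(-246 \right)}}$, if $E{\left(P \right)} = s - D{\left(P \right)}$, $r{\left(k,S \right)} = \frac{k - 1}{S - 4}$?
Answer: $\frac{79247}{86} \approx 921.48$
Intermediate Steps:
$r{\left(k,S \right)} = \frac{-1 + k}{-4 + S}$
$D{\left(p \right)} = 9$ ($D{\left(p \right)} = 8 - \left(\frac{-1 + p}{-4 + 5} - p\right) = 8 - \left(\frac{-1 + p}{1} - p\right) = 8 - \left(1 \left(-1 + p\right) - p\right) = 8 - \left(\left(-1 + p\right) - p\right) = 8 - -1 = 8 + 1 = 9$)
$E{\left(P \right)} = 86$ ($E{\left(P \right)} = 95 - 9 = 86$)
$\frac{79247}{E{\left(-246 \right)}} = \frac{79247}{86}$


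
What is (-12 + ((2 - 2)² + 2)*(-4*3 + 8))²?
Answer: 400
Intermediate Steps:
(-12 + ((2 - 2)² + 2)*(-4*3 + 8))² = (-12 + (0² + 2)*(-12 + 8))² = (-12 + (0 + 2)*(-4))² = (-12 + 2*(-4))² = (-12 - 8)² = (-20)² = 400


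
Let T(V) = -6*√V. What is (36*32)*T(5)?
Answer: -6912*√5 ≈ -15456.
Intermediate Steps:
(36*32)*T(5) = (36*32)*(-6*√5) = 1152*(-6*√5) = -6912*√5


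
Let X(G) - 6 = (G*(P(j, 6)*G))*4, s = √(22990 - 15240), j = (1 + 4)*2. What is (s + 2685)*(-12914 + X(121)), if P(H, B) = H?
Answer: 1537785420 + 2863660*√310 ≈ 1.5882e+9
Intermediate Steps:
j = 10 (j = 5*2 = 10)
s = 5*√310 (s = √7750 = 5*√310 ≈ 88.034)
X(G) = 6 + 40*G² (X(G) = 6 + (G*(10*G))*4 = 6 + (10*G²)*4 = 6 + 40*G²)
(s + 2685)*(-12914 + X(121)) = (5*√310 + 2685)*(-12914 + (6 + 40*121²)) = (2685 + 5*√310)*(-12914 + (6 + 40*14641)) = (2685 + 5*√310)*(-12914 + (6 + 585640)) = (2685 + 5*√310)*(-12914 + 585646) = (2685 + 5*√310)*572732 = 1537785420 + 2863660*√310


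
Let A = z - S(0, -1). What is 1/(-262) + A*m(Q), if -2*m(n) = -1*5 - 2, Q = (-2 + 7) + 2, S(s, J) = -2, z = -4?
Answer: -1835/262 ≈ -7.0038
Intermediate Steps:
Q = 7 (Q = 5 + 2 = 7)
A = -2 (A = -4 - 1*(-2) = -4 + 2 = -2)
m(n) = 7/2 (m(n) = -(-1*5 - 2)/2 = -(-5 - 2)/2 = -½*(-7) = 7/2)
1/(-262) + A*m(Q) = 1/(-262) - 2*7/2 = -1/262 - 7 = -1835/262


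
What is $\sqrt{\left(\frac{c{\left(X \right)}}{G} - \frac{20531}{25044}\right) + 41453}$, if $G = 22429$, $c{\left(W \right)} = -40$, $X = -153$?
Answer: $\frac{\sqrt{3269750234215079099661}}{280855938} \approx 203.6$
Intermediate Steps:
$\sqrt{\left(\frac{c{\left(X \right)}}{G} - \frac{20531}{25044}\right) + 41453} = \sqrt{\left(- \frac{40}{22429} - \frac{20531}{25044}\right) + 41453} = \sqrt{- \frac{461491559}{561711876} + 41453} = \sqrt{\frac{23284180904269}{561711876}} = \frac{\sqrt{3269750234215079099661}}{280855938}$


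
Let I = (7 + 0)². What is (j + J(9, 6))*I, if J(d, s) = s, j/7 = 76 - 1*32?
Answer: 15386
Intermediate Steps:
j = 308 (j = 7*(76 - 1*32) = 7*(76 - 32) = 7*44 = 308)
I = 49 (I = 7² = 49)
(j + J(9, 6))*I = (308 + 6)*49 = 314*49 = 15386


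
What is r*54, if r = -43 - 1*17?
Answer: -3240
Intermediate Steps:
r = -60 (r = -43 - 17 = -60)
r*54 = -60*54 = -3240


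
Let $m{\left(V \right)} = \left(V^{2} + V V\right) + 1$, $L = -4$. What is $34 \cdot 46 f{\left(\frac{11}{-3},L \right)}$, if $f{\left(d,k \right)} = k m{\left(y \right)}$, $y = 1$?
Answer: $-18768$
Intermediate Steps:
$m{\left(V \right)} = 1 + 2 V^{2}$ ($m{\left(V \right)} = \left(V^{2} + V^{2}\right) + 1 = 2 V^{2} + 1 = 1 + 2 V^{2}$)
$f{\left(d,k \right)} = 3 k$ ($f{\left(d,k \right)} = k \left(1 + 2 \cdot 1^{2}\right) = k \left(1 + 2 \cdot 1\right) = k \left(1 + 2\right) = k 3 = 3 k$)
$34 \cdot 46 f{\left(\frac{11}{-3},L \right)} = 34 \cdot 46 \cdot 3 \left(-4\right) = 1564 \left(-12\right) = -18768$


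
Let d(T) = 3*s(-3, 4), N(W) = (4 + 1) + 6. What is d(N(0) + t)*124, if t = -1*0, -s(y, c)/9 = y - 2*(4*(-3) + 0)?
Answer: -70308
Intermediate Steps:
N(W) = 11 (N(W) = 5 + 6 = 11)
s(y, c) = -216 - 9*y (s(y, c) = -9*(y - 2*(4*(-3) + 0)) = -9*(y - 2*(-12 + 0)) = -9*(y - 2*(-12)) = -9*(y + 24) = -9*(24 + y) = -216 - 9*y)
t = 0
d(T) = -567 (d(T) = 3*(-216 - 9*(-3)) = 3*(-216 + 27) = 3*(-189) = -567)
d(N(0) + t)*124 = -567*124 = -70308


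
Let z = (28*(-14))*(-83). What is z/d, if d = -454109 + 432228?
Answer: -32536/21881 ≈ -1.4870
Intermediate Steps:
z = 32536 (z = -392*(-83) = 32536)
d = -21881
z/d = 32536/(-21881) = 32536*(-1/21881) = -32536/21881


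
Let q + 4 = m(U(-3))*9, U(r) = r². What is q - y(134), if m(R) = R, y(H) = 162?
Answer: -85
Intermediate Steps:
q = 77 (q = -4 + (-3)²*9 = -4 + 9*9 = -4 + 81 = 77)
q - y(134) = 77 - 1*162 = 77 - 162 = -85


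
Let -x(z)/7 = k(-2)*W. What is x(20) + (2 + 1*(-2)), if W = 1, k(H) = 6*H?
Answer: 84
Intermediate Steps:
x(z) = 84 (x(z) = -7*6*(-2) = -(-84) = -7*(-12) = 84)
x(20) + (2 + 1*(-2)) = 84 + (2 + 1*(-2)) = 84 + (2 - 2) = 84 + 0 = 84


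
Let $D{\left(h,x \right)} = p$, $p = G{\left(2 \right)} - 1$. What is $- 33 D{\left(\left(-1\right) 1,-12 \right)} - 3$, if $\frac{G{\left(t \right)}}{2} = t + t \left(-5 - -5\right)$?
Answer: $-102$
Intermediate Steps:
$G{\left(t \right)} = 2 t$ ($G{\left(t \right)} = 2 \left(t + t \left(-5 - -5\right)\right) = 2 \left(t + t \left(-5 + 5\right)\right) = 2 \left(t + t 0\right) = 2 \left(t + 0\right) = 2 t$)
$p = 3$ ($p = 2 \cdot 2 - 1 = 4 - 1 = 3$)
$D{\left(h,x \right)} = 3$
$- 33 D{\left(\left(-1\right) 1,-12 \right)} - 3 = \left(-33\right) 3 - 3 = -99 - 3 = -102$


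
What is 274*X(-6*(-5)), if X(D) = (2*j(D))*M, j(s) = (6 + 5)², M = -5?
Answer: -331540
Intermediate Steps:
j(s) = 121 (j(s) = 11² = 121)
X(D) = -1210 (X(D) = (2*121)*(-5) = 242*(-5) = -1210)
274*X(-6*(-5)) = 274*(-1210) = -331540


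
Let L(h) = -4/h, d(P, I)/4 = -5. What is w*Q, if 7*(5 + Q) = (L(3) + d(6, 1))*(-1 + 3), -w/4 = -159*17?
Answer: -839732/7 ≈ -1.1996e+5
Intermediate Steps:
d(P, I) = -20 (d(P, I) = 4*(-5) = -20)
w = 10812 (w = -(-636)*17 = -4*(-2703) = 10812)
Q = -233/21 (Q = -5 + ((-4/3 - 20)*(-1 + 3))/7 = -5 + ((-4*1/3 - 20)*2)/7 = -5 + ((-4/3 - 20)*2)/7 = -5 + (-64/3*2)/7 = -5 + (1/7)*(-128/3) = -5 - 128/21 = -233/21 ≈ -11.095)
w*Q = 10812*(-233/21) = -839732/7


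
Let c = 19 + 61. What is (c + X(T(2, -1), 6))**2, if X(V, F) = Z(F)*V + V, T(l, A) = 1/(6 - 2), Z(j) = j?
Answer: 106929/16 ≈ 6683.1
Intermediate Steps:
T(l, A) = 1/4
c = 80
X(V, F) = V + F*V (X(V, F) = F*V + V = V + F*V)
(c + X(T(2, -1), 6))**2 = (80 + (1 + 6)/4)**2 = (80 + (1/4)*7)**2 = (80 + 7/4)**2 = (327/4)**2 = 106929/16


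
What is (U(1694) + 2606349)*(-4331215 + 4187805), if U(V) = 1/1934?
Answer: -361441885328735/967 ≈ -3.7378e+11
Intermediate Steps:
U(V) = 1/1934
(U(1694) + 2606349)*(-4331215 + 4187805) = (1/1934 + 2606349)*(-4331215 + 4187805) = (5040678967/1934)*(-143410) = -361441885328735/967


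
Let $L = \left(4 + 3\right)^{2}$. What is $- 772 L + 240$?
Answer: $-37588$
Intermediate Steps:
$L = 49$ ($L = 7^{2} = 49$)
$- 772 L + 240 = \left(-772\right) 49 + 240 = -37828 + 240 = -37588$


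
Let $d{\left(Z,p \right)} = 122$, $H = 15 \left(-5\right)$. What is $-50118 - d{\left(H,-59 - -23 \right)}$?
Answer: $-50240$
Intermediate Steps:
$H = -75$
$-50118 - d{\left(H,-59 - -23 \right)} = -50118 - 122 = -50240$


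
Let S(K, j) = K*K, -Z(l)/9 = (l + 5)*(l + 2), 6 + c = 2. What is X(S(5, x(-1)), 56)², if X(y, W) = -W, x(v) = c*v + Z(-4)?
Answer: 3136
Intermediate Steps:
c = -4 (c = -6 + 2 = -4)
Z(l) = -9*(2 + l)*(5 + l) (Z(l) = -9*(l + 5)*(l + 2) = -9*(5 + l)*(2 + l) = -9*(2 + l)*(5 + l))
x(v) = 18 - 4*v (x(v) = -4*v + (-90 - 63*(-4) - 9*(-4)²) = -4*v + (-90 + 252 - 9*16) = -4*v + (-90 + 252 - 144) = -4*v + 18 = 18 - 4*v)
S(K, j) = K²
X(S(5, x(-1)), 56)² = (-1*56)² = (-56)² = 3136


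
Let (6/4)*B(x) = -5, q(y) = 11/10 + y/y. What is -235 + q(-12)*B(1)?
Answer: -242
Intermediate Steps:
q(y) = 21/10 (q(y) = 11*(⅒) + 1 = 11/10 + 1 = 21/10)
B(x) = -10/3 (B(x) = (⅔)*(-5) = -10/3)
-235 + q(-12)*B(1) = -235 + (21/10)*(-10/3) = -235 - 7 = -242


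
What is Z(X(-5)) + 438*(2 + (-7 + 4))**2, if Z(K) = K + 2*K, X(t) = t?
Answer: 423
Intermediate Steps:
Z(K) = 3*K
Z(X(-5)) + 438*(2 + (-7 + 4))**2 = 3*(-5) + 438*(2 + (-7 + 4))**2 = -15 + 438*(2 - 3)**2 = -15 + 438*(-1)**2 = -15 + 438*1 = -15 + 438 = 423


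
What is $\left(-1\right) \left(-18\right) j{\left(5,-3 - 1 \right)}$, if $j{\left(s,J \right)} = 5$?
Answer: $90$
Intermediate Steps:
$\left(-1\right) \left(-18\right) j{\left(5,-3 - 1 \right)} = \left(-1\right) \left(-18\right) 5 = 18 \cdot 5 = 90$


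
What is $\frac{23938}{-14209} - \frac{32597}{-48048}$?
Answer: $- \frac{52846327}{52516464} \approx -1.0063$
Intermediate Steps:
$\frac{23938}{-14209} - \frac{32597}{-48048} = 23938 \left(- \frac{1}{14209}\right) - - \frac{32597}{48048} = - \frac{23938}{14209} + \frac{32597}{48048} = - \frac{52846327}{52516464}$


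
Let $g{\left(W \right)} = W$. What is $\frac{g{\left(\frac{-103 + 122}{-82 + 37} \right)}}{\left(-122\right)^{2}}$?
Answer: $- \frac{19}{669780} \approx -2.8368 \cdot 10^{-5}$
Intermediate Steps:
$\frac{g{\left(\frac{-103 + 122}{-82 + 37} \right)}}{\left(-122\right)^{2}} = \frac{\left(-103 + 122\right) \frac{1}{-82 + 37}}{\left(-122\right)^{2}} = \frac{19 \frac{1}{-45}}{14884} = 19 \left(- \frac{1}{45}\right) \frac{1}{14884} = \left(- \frac{19}{45}\right) \frac{1}{14884} = - \frac{19}{669780}$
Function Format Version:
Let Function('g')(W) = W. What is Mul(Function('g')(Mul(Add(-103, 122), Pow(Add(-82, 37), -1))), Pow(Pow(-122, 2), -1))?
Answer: Rational(-19, 669780) ≈ -2.8368e-5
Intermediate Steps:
Mul(Function('g')(Mul(Add(-103, 122), Pow(Add(-82, 37), -1))), Pow(Pow(-122, 2), -1)) = Mul(Mul(Add(-103, 122), Pow(Add(-82, 37), -1)), Pow(Pow(-122, 2), -1)) = Mul(Mul(19, Pow(-45, -1)), Pow(14884, -1)) = Mul(Mul(19, Rational(-1, 45)), Rational(1, 14884)) = Mul(Rational(-19, 45), Rational(1, 14884)) = Rational(-19, 669780)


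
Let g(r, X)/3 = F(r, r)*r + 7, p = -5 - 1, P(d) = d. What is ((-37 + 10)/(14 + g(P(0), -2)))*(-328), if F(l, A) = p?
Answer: 8856/35 ≈ 253.03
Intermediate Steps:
p = -6
F(l, A) = -6
g(r, X) = 21 - 18*r (g(r, X) = 3*(-6*r + 7) = 3*(7 - 6*r) = 21 - 18*r)
((-37 + 10)/(14 + g(P(0), -2)))*(-328) = ((-37 + 10)/(14 + (21 - 18*0)))*(-328) = -27/(14 + (21 + 0))*(-328) = -27/(14 + 21)*(-328) = -27/35*(-328) = 8856/35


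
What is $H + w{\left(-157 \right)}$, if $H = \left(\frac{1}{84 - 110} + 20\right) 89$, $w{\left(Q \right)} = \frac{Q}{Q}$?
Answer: $\frac{46217}{26} \approx 1777.6$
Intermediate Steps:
$w{\left(Q \right)} = 1$
$H = \frac{46191}{26}$ ($H = \left(\frac{1}{-26} + 20\right) 89 = \left(- \frac{1}{26} + 20\right) 89 = \frac{519}{26} \cdot 89 = \frac{46191}{26} \approx 1776.6$)
$H + w{\left(-157 \right)} = \frac{46191}{26} + 1 = \frac{46217}{26}$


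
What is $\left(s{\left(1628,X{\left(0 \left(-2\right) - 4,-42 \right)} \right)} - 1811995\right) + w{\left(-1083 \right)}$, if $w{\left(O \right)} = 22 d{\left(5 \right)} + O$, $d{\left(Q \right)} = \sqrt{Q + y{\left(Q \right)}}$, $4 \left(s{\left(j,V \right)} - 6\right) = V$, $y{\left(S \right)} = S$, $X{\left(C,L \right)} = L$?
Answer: $- \frac{3626165}{2} + 22 \sqrt{10} \approx -1.813 \cdot 10^{6}$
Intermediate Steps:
$s{\left(j,V \right)} = 6 + \frac{V}{4}$
$d{\left(Q \right)} = \sqrt{2} \sqrt{Q}$ ($d{\left(Q \right)} = \sqrt{Q + Q} = \sqrt{2 Q} = \sqrt{2} \sqrt{Q}$)
$w{\left(O \right)} = O + 22 \sqrt{10}$ ($w{\left(O \right)} = 22 \sqrt{2} \sqrt{5} + O = 22 \sqrt{10} + O = O + 22 \sqrt{10}$)
$\left(s{\left(1628,X{\left(0 \left(-2\right) - 4,-42 \right)} \right)} - 1811995\right) + w{\left(-1083 \right)} = \left(\left(6 + \frac{1}{4} \left(-42\right)\right) - 1811995\right) - \left(1083 - 22 \sqrt{10}\right) = \left(\left(6 - \frac{21}{2}\right) - 1811995\right) - \left(1083 - 22 \sqrt{10}\right) = \left(- \frac{9}{2} - 1811995\right) - \left(1083 - 22 \sqrt{10}\right) = - \frac{3623999}{2} - \left(1083 - 22 \sqrt{10}\right) = - \frac{3626165}{2} + 22 \sqrt{10}$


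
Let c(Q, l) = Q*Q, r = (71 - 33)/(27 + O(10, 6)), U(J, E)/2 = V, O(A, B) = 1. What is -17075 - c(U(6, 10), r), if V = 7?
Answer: -17271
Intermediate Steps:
U(J, E) = 14 (U(J, E) = 2*7 = 14)
r = 19/14 (r = (71 - 33)/(27 + 1) = 38/28 = 38*(1/28) = 19/14 ≈ 1.3571)
c(Q, l) = Q**2
-17075 - c(U(6, 10), r) = -17075 - 1*14**2 = -17075 - 1*196 = -17075 - 196 = -17271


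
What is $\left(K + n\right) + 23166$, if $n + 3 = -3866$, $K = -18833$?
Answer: $464$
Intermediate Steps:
$n = -3869$ ($n = -3 - 3866 = -3869$)
$\left(K + n\right) + 23166 = \left(-18833 - 3869\right) + 23166 = -22702 + 23166 = 464$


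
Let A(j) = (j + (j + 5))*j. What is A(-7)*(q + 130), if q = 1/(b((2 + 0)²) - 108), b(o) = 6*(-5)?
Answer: 376719/46 ≈ 8189.5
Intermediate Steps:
b(o) = -30
A(j) = j*(5 + 2*j) (A(j) = (j + (5 + j))*j = (5 + 2*j)*j = j*(5 + 2*j))
q = -1/138 (q = 1/(-30 - 108) = 1/(-138) = -1/138 ≈ -0.0072464)
A(-7)*(q + 130) = (-7*(5 + 2*(-7)))*(-1/138 + 130) = -7*(5 - 14)*(17939/138) = -7*(-9)*(17939/138) = 63*(17939/138) = 376719/46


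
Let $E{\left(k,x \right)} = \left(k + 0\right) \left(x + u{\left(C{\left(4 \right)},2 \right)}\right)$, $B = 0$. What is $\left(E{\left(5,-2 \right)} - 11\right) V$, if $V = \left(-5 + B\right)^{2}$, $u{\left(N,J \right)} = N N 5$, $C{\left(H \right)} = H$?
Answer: $9475$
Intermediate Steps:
$u{\left(N,J \right)} = 5 N^{2}$ ($u{\left(N,J \right)} = N^{2} \cdot 5 = 5 N^{2}$)
$E{\left(k,x \right)} = k \left(80 + x\right)$ ($E{\left(k,x \right)} = \left(k + 0\right) \left(x + 5 \cdot 4^{2}\right) = k \left(x + 5 \cdot 16\right) = k \left(x + 80\right) = k \left(80 + x\right)$)
$V = 25$ ($V = \left(-5 + 0\right)^{2} = \left(-5\right)^{2} = 25$)
$\left(E{\left(5,-2 \right)} - 11\right) V = \left(5 \left(80 - 2\right) - 11\right) 25 = \left(5 \cdot 78 - 11\right) 25 = \left(390 - 11\right) 25 = 379 \cdot 25 = 9475$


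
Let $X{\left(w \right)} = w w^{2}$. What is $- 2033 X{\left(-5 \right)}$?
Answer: $254125$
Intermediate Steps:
$X{\left(w \right)} = w^{3}$
$- 2033 X{\left(-5 \right)} = - 2033 \left(-5\right)^{3} = \left(-2033\right) \left(-125\right) = 254125$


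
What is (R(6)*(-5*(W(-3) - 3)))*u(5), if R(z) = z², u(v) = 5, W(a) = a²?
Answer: -5400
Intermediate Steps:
(R(6)*(-5*(W(-3) - 3)))*u(5) = (6²*(-5*((-3)² - 3)))*5 = (36*(-5*(9 - 3)))*5 = (36*(-5*6))*5 = (36*(-30))*5 = -1080*5 = -5400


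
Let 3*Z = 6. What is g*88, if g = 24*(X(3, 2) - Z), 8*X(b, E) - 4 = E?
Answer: -2640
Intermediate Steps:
Z = 2 (Z = (1/3)*6 = 2)
X(b, E) = 1/2 + E/8
g = -30 (g = 24*((1/2 + (1/8)*2) - 1*2) = 24*((1/2 + 1/4) - 2) = 24*(3/4 - 2) = 24*(-5/4) = -30)
g*88 = -30*88 = -2640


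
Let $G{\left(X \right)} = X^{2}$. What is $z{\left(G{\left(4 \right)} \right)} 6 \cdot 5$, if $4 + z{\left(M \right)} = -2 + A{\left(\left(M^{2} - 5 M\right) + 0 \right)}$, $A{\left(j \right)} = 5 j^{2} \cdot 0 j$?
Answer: $-180$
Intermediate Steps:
$A{\left(j \right)} = 0$ ($A{\left(j \right)} = 0 j = 0$)
$z{\left(M \right)} = -6$ ($z{\left(M \right)} = -4 + \left(-2 + 0\right) = -4 - 2 = -6$)
$z{\left(G{\left(4 \right)} \right)} 6 \cdot 5 = \left(-6\right) 6 \cdot 5 = \left(-36\right) 5 = -180$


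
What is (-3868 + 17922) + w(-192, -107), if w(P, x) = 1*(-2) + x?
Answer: 13945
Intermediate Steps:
w(P, x) = -2 + x
(-3868 + 17922) + w(-192, -107) = (-3868 + 17922) + (-2 - 107) = 14054 - 109 = 13945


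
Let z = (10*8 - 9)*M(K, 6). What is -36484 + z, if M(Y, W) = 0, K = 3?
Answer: -36484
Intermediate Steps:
z = 0 (z = (10*8 - 9)*0 = (80 - 9)*0 = 71*0 = 0)
-36484 + z = -36484 + 0 = -36484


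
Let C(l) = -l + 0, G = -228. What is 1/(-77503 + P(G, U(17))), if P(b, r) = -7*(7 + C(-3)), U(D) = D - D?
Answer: -1/77573 ≈ -1.2891e-5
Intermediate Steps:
C(l) = -l
U(D) = 0
P(b, r) = -70 (P(b, r) = -7*(7 - 1*(-3)) = -7*(7 + 3) = -7*10 = -70)
1/(-77503 + P(G, U(17))) = 1/(-77503 - 70) = 1/(-77573) = -1/77573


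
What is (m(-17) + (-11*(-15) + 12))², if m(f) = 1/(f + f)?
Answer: 36204289/1156 ≈ 31319.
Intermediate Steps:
m(f) = 1/(2*f)
(m(-17) + (-11*(-15) + 12))² = ((½)/(-17) + (-11*(-15) + 12))² = ((½)*(-1/17) + (165 + 12))² = (-1/34 + 177)² = (6017/34)² = 36204289/1156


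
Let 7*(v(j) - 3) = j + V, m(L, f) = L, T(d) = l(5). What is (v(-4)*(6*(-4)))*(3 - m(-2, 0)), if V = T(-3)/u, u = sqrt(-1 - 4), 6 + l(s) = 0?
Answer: -2040/7 - 144*I*sqrt(5)/7 ≈ -291.43 - 45.999*I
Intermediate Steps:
l(s) = -6 (l(s) = -6 + 0 = -6)
T(d) = -6
u = I*sqrt(5) (u = sqrt(-5) = I*sqrt(5) ≈ 2.2361*I)
V = 6*I*sqrt(5)/5 (V = -6*(-I*sqrt(5)/5) = -(-6)*I*sqrt(5)/5 = 6*I*sqrt(5)/5 ≈ 2.6833*I)
v(j) = 3 + j/7 + 6*I*sqrt(5)/35 (v(j) = 3 + (j + 6*I*sqrt(5)/5)/7 = 3 + (j/7 + 6*I*sqrt(5)/35) = 3 + j/7 + 6*I*sqrt(5)/35)
(v(-4)*(6*(-4)))*(3 - m(-2, 0)) = ((3 + (1/7)*(-4) + 6*I*sqrt(5)/35)*(6*(-4)))*(3 - 1*(-2)) = ((3 - 4/7 + 6*I*sqrt(5)/35)*(-24))*(3 + 2) = ((17/7 + 6*I*sqrt(5)/35)*(-24))*5 = (-408/7 - 144*I*sqrt(5)/35)*5 = -2040/7 - 144*I*sqrt(5)/7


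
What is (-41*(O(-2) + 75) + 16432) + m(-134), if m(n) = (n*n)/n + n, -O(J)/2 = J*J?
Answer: 13417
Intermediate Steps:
O(J) = -2*J² (O(J) = -2*J*J = -2*J²)
m(n) = 2*n (m(n) = n²/n + n = n + n = 2*n)
(-41*(O(-2) + 75) + 16432) + m(-134) = (-41*(-2*(-2)² + 75) + 16432) + 2*(-134) = (-41*(-2*4 + 75) + 16432) - 268 = (-41*(-8 + 75) + 16432) - 268 = (-41*67 + 16432) - 268 = (-2747 + 16432) - 268 = 13685 - 268 = 13417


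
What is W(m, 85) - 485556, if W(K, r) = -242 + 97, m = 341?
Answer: -485701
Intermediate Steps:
W(K, r) = -145
W(m, 85) - 485556 = -145 - 485556 = -485701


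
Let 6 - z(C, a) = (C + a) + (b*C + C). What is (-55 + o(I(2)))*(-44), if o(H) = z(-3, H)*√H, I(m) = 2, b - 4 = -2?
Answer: 2420 - 704*√2 ≈ 1424.4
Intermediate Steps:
b = 2 (b = 4 - 2 = 2)
z(C, a) = 6 - a - 4*C (z(C, a) = 6 - ((C + a) + (2*C + C)) = 6 - ((C + a) + 3*C) = 6 - (a + 4*C) = 6 + (-a - 4*C) = 6 - a - 4*C)
o(H) = √H*(18 - H) (o(H) = (6 - H - 4*(-3))*√H = (6 - H + 12)*√H = (18 - H)*√H = √H*(18 - H))
(-55 + o(I(2)))*(-44) = (-55 + √2*(18 - 1*2))*(-44) = (-55 + √2*(18 - 2))*(-44) = (-55 + √2*16)*(-44) = (-55 + 16*√2)*(-44) = 2420 - 704*√2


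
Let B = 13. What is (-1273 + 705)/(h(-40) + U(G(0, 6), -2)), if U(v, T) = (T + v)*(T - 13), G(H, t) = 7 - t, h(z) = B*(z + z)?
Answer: 568/1025 ≈ 0.55415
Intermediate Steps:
h(z) = 26*z (h(z) = 13*(z + z) = 13*(2*z) = 26*z)
U(v, T) = (-13 + T)*(T + v) (U(v, T) = (T + v)*(-13 + T) = (-13 + T)*(T + v))
(-1273 + 705)/(h(-40) + U(G(0, 6), -2)) = (-1273 + 705)/(26*(-40) + ((-2)**2 - 13*(-2) - 13*(7 - 1*6) - 2*(7 - 1*6))) = -568/(-1040 + (4 + 26 - 13*(7 - 6) - 2*(7 - 6))) = -568/(-1040 + (4 + 26 - 13*1 - 2*1)) = -568/(-1040 + (4 + 26 - 13 - 2)) = -568/(-1040 + 15) = -568/(-1025) = -568*(-1/1025) = 568/1025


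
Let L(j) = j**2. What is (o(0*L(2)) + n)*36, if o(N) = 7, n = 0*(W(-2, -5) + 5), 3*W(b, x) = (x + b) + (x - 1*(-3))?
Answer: 252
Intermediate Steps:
W(b, x) = 1 + b/3 + 2*x/3 (W(b, x) = ((x + b) + (x - 1*(-3)))/3 = ((b + x) + (x + 3))/3 = ((b + x) + (3 + x))/3 = (3 + b + 2*x)/3 = 1 + b/3 + 2*x/3)
n = 0 (n = 0*((1 + (1/3)*(-2) + (2/3)*(-5)) + 5) = 0*((1 - 2/3 - 10/3) + 5) = 0*(-3 + 5) = 0*2 = 0)
(o(0*L(2)) + n)*36 = (7 + 0)*36 = 7*36 = 252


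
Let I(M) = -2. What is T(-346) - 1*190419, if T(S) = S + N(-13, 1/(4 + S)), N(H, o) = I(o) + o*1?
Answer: -65242315/342 ≈ -1.9077e+5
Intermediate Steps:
N(H, o) = -2 + o (N(H, o) = -2 + o*1 = -2 + o)
T(S) = -2 + S + 1/(4 + S) (T(S) = S + (-2 + 1/(4 + S)) = -2 + S + 1/(4 + S))
T(-346) - 1*190419 = (1 + (-2 - 346)*(4 - 346))/(4 - 346) - 1*190419 = (1 - 348*(-342))/(-342) - 190419 = -(1 + 119016)/342 - 190419 = -1/342*119017 - 190419 = -119017/342 - 190419 = -65242315/342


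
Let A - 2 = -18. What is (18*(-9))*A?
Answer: 2592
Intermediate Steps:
A = -16 (A = 2 - 18 = -16)
(18*(-9))*A = (18*(-9))*(-16) = -162*(-16) = 2592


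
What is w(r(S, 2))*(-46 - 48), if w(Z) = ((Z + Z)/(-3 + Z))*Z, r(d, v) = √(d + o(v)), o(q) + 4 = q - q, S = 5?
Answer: 94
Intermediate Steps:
o(q) = -4 (o(q) = -4 + (q - q) = -4 + 0 = -4)
r(d, v) = √(-4 + d) (r(d, v) = √(d - 4) = √(-4 + d))
w(Z) = 2*Z²/(-3 + Z) (w(Z) = ((2*Z)/(-3 + Z))*Z = (2*Z/(-3 + Z))*Z = 2*Z²/(-3 + Z))
w(r(S, 2))*(-46 - 48) = (2*(√(-4 + 5))²/(-3 + √(-4 + 5)))*(-46 - 48) = (2*(√1)²/(-3 + √1))*(-94) = (2*1²/(-3 + 1))*(-94) = (2*1/(-2))*(-94) = (2*1*(-½))*(-94) = -1*(-94) = 94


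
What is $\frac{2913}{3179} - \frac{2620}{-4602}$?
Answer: $\frac{10867303}{7314879} \approx 1.4856$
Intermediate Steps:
$\frac{2913}{3179} - \frac{2620}{-4602} = 2913 \cdot \frac{1}{3179} - - \frac{1310}{2301} = \frac{2913}{3179} + \frac{1310}{2301} = \frac{10867303}{7314879}$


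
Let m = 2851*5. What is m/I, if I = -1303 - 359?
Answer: -14255/1662 ≈ -8.5770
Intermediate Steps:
I = -1662
m = 14255
m/I = 14255/(-1662) = 14255*(-1/1662) = -14255/1662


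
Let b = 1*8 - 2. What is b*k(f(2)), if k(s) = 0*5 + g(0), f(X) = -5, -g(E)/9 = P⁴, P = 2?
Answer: -864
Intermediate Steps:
g(E) = -144 (g(E) = -9*2⁴ = -9*16 = -144)
k(s) = -144 (k(s) = 0*5 - 144 = 0 - 144 = -144)
b = 6 (b = 8 - 2 = 6)
b*k(f(2)) = 6*(-144) = -864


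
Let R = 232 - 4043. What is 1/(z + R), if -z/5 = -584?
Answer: -1/891 ≈ -0.0011223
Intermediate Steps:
z = 2920 (z = -5*(-584) = 2920)
R = -3811
1/(z + R) = 1/(2920 - 3811) = 1/(-891) = -1/891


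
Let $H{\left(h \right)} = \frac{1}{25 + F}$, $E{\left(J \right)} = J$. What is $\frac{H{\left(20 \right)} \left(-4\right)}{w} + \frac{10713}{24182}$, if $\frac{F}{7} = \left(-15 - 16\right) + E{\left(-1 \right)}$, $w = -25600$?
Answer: $\frac{6822026309}{15399097600} \approx 0.44301$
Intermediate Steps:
$F = -224$ ($F = 7 \left(\left(-15 - 16\right) - 1\right) = 7 \left(-31 - 1\right) = 7 \left(-32\right) = -224$)
$H{\left(h \right)} = - \frac{1}{199}$ ($H{\left(h \right)} = \frac{1}{25 - 224} = \frac{1}{-199} = - \frac{1}{199}$)
$\frac{H{\left(20 \right)} \left(-4\right)}{w} + \frac{10713}{24182} = \frac{\left(- \frac{1}{199}\right) \left(-4\right)}{-25600} + \frac{10713}{24182} = \frac{4}{199} \left(- \frac{1}{25600}\right) + 10713 \cdot \frac{1}{24182} = - \frac{1}{1273600} + \frac{10713}{24182} = \frac{6822026309}{15399097600}$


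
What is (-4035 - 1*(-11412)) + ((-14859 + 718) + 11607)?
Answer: 4843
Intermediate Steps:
(-4035 - 1*(-11412)) + ((-14859 + 718) + 11607) = (-4035 + 11412) + (-14141 + 11607) = 7377 - 2534 = 4843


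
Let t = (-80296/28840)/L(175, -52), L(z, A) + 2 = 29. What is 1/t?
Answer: -97335/10037 ≈ -9.6976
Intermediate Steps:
L(z, A) = 27 (L(z, A) = -2 + 29 = 27)
t = -10037/97335 (t = -80296/28840/27 = -80296*1/28840*(1/27) = -10037/3605*1/27 = -10037/97335 ≈ -0.10312)
1/t = 1/(-10037/97335) = -97335/10037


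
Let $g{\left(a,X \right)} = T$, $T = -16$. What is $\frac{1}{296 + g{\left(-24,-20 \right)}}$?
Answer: $\frac{1}{280} \approx 0.0035714$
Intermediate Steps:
$g{\left(a,X \right)} = -16$
$\frac{1}{296 + g{\left(-24,-20 \right)}} = \frac{1}{296 - 16} = \frac{1}{280}$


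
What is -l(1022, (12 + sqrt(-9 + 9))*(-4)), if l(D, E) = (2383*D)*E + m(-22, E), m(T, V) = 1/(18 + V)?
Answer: 3507013441/30 ≈ 1.1690e+8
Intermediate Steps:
l(D, E) = 1/(18 + E) + 2383*D*E (l(D, E) = (2383*D)*E + 1/(18 + E) = 2383*D*E + 1/(18 + E) = 1/(18 + E) + 2383*D*E)
-l(1022, (12 + sqrt(-9 + 9))*(-4)) = -(1 + 2383*1022*((12 + sqrt(-9 + 9))*(-4))*(18 + (12 + sqrt(-9 + 9))*(-4)))/(18 + (12 + sqrt(-9 + 9))*(-4)) = -(1 + 2383*1022*((12 + sqrt(0))*(-4))*(18 + (12 + sqrt(0))*(-4)))/(18 + (12 + sqrt(0))*(-4)) = -(1 + 2383*1022*((12 + 0)*(-4))*(18 + (12 + 0)*(-4)))/(18 + (12 + 0)*(-4)) = -(1 + 2383*1022*(12*(-4))*(18 + 12*(-4)))/(18 + 12*(-4)) = -(1 + 2383*1022*(-48)*(18 - 48))/(18 - 48) = -(1 + 2383*1022*(-48)*(-30))/(-30) = -(-1)*(1 + 3507013440)/30 = -(-1)*3507013441/30 = -1*(-3507013441/30) = 3507013441/30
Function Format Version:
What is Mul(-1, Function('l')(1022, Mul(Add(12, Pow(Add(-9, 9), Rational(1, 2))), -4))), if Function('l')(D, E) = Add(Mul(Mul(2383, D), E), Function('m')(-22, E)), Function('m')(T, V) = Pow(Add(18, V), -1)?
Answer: Rational(3507013441, 30) ≈ 1.1690e+8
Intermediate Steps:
Function('l')(D, E) = Add(Pow(Add(18, E), -1), Mul(2383, D, E)) (Function('l')(D, E) = Add(Mul(Mul(2383, D), E), Pow(Add(18, E), -1)) = Add(Mul(2383, D, E), Pow(Add(18, E), -1)) = Add(Pow(Add(18, E), -1), Mul(2383, D, E)))
Mul(-1, Function('l')(1022, Mul(Add(12, Pow(Add(-9, 9), Rational(1, 2))), -4))) = Mul(-1, Mul(Pow(Add(18, Mul(Add(12, Pow(Add(-9, 9), Rational(1, 2))), -4)), -1), Add(1, Mul(2383, 1022, Mul(Add(12, Pow(Add(-9, 9), Rational(1, 2))), -4), Add(18, Mul(Add(12, Pow(Add(-9, 9), Rational(1, 2))), -4)))))) = Mul(-1, Mul(Pow(Add(18, Mul(Add(12, Pow(0, Rational(1, 2))), -4)), -1), Add(1, Mul(2383, 1022, Mul(Add(12, Pow(0, Rational(1, 2))), -4), Add(18, Mul(Add(12, Pow(0, Rational(1, 2))), -4)))))) = Mul(-1, Mul(Pow(Add(18, Mul(Add(12, 0), -4)), -1), Add(1, Mul(2383, 1022, Mul(Add(12, 0), -4), Add(18, Mul(Add(12, 0), -4)))))) = Mul(-1, Mul(Pow(Add(18, Mul(12, -4)), -1), Add(1, Mul(2383, 1022, Mul(12, -4), Add(18, Mul(12, -4)))))) = Mul(-1, Mul(Pow(Add(18, -48), -1), Add(1, Mul(2383, 1022, -48, Add(18, -48))))) = Mul(-1, Mul(Pow(-30, -1), Add(1, Mul(2383, 1022, -48, -30)))) = Mul(-1, Mul(Rational(-1, 30), Add(1, 3507013440))) = Mul(-1, Mul(Rational(-1, 30), 3507013441)) = Mul(-1, Rational(-3507013441, 30)) = Rational(3507013441, 30)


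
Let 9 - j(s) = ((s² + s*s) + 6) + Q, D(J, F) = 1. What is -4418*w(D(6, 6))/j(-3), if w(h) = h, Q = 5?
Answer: 2209/10 ≈ 220.90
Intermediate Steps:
j(s) = -2 - 2*s² (j(s) = 9 - (((s² + s*s) + 6) + 5) = 9 - (((s² + s²) + 6) + 5) = 9 - ((2*s² + 6) + 5) = 9 - ((6 + 2*s²) + 5) = 9 - (11 + 2*s²) = 9 + (-11 - 2*s²) = -2 - 2*s²)
-4418*w(D(6, 6))/j(-3) = -4418/(-2 - 2*(-3)²) = -4418/(-2 - 2*9) = -4418/(-2 - 18) = -4418/(-20) = -4418*(-1)/20 = -4418*(-1/20) = 2209/10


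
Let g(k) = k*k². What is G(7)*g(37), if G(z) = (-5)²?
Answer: 1266325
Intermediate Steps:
G(z) = 25
g(k) = k³
G(7)*g(37) = 25*37³ = 25*50653 = 1266325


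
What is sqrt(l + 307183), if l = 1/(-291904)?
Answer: 3*sqrt(45441722630199)/36488 ≈ 554.24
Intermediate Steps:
l = -1/291904 ≈ -3.4258e-6
sqrt(l + 307183) = sqrt(-1/291904 + 307183) = sqrt(89667946431/291904) = 3*sqrt(45441722630199)/36488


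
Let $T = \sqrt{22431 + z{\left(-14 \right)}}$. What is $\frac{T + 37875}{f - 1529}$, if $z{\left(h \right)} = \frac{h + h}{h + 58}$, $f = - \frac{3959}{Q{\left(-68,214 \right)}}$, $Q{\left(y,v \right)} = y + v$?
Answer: $- \frac{1843250}{75731} - \frac{146 \sqrt{2714074}}{2499123} \approx -24.436$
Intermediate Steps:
$Q{\left(y,v \right)} = v + y$
$f = - \frac{3959}{146}$ ($f = - \frac{3959}{214 - 68} = - \frac{3959}{146} \approx -27.116$)
$z{\left(h \right)} = \frac{2 h}{58 + h}$
$T = \frac{\sqrt{2714074}}{11}$ ($T = \sqrt{22431 + 2 \left(-14\right) \frac{1}{58 - 14}} = \sqrt{22431 + 2 \left(-14\right) \frac{1}{44}} = \sqrt{22431 - \frac{7}{11}} = \sqrt{\frac{246734}{11}} = \frac{\sqrt{2714074}}{11} \approx 149.77$)
$\frac{T + 37875}{f - 1529} = \frac{\frac{\sqrt{2714074}}{11} + 37875}{- \frac{3959}{146} - 1529} = \frac{37875 + \frac{\sqrt{2714074}}{11}}{- \frac{227193}{146}} = \left(37875 + \frac{\sqrt{2714074}}{11}\right) \left(- \frac{146}{227193}\right) = - \frac{1843250}{75731} - \frac{146 \sqrt{2714074}}{2499123}$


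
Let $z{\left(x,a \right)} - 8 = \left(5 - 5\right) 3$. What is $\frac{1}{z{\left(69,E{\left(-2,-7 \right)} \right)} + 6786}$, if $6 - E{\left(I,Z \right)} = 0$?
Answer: $\frac{1}{6794} \approx 0.00014719$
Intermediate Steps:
$E{\left(I,Z \right)} = 6$ ($E{\left(I,Z \right)} = 6 - 0 = 6 + 0 = 6$)
$z{\left(x,a \right)} = 8$ ($z{\left(x,a \right)} = 8 + \left(5 - 5\right) 3 = 8 + 0 \cdot 3 = 8 + 0 = 8$)
$\frac{1}{z{\left(69,E{\left(-2,-7 \right)} \right)} + 6786} = \frac{1}{8 + 6786} = \frac{1}{6794}$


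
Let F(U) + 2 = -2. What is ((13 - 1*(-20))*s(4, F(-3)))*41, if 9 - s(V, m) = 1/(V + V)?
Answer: 96063/8 ≈ 12008.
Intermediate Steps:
F(U) = -4 (F(U) = -2 - 2 = -4)
s(V, m) = 9 - 1/(2*V) (s(V, m) = 9 - 1/(V + V) = 9 - 1/(2*V))
((13 - 1*(-20))*s(4, F(-3)))*41 = ((13 - 1*(-20))*(9 - ½/4))*41 = ((13 + 20)*(9 - ½*¼))*41 = (33*(9 - ⅛))*41 = (33*(71/8))*41 = (2343/8)*41 = 96063/8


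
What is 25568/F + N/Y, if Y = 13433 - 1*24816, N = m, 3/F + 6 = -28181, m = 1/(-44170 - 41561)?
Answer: -234433128796905055/975875973 ≈ -2.4023e+8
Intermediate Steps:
m = -1/85731 (m = 1/(-85731) = -1/85731 ≈ -1.1664e-5)
F = -3/28187 (F = 3/(-6 - 28181) = 3/(-28187) = 3*(-1/28187) = -3/28187 ≈ -0.00010643)
N = -1/85731 ≈ -1.1664e-5
Y = -11383 (Y = 13433 - 24816 = -11383)
25568/F + N/Y = 25568/(-3/28187) - 1/85731/(-11383) = 25568*(-28187/3) - 1/85731*(-1/11383) = -720685216/3 + 1/975875973 = -234433128796905055/975875973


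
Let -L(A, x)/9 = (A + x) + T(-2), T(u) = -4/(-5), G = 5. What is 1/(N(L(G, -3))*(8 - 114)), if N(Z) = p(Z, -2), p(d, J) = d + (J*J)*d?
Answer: 1/13356 ≈ 7.4873e-5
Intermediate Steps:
T(u) = 4/5 (T(u) = -4*(-1/5) = 4/5)
p(d, J) = d + d*J**2 (p(d, J) = d + J**2*d = d + d*J**2)
L(A, x) = -36/5 - 9*A - 9*x (L(A, x) = -9*((A + x) + 4/5) = -9*(4/5 + A + x) = -36/5 - 9*A - 9*x)
N(Z) = 5*Z (N(Z) = Z*(1 + (-2)**2) = Z*(1 + 4) = Z*5 = 5*Z)
1/(N(L(G, -3))*(8 - 114)) = 1/((5*(-36/5 - 9*5 - 9*(-3)))*(8 - 114)) = 1/((5*(-36/5 - 45 + 27))*(-106)) = 1/((5*(-126/5))*(-106)) = 1/(-126*(-106)) = 1/13356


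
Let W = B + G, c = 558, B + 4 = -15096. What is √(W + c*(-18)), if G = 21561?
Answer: I*√3583 ≈ 59.858*I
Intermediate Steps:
B = -15100 (B = -4 - 15096 = -15100)
W = 6461 (W = -15100 + 21561 = 6461)
√(W + c*(-18)) = √(6461 + 558*(-18)) = √(6461 - 10044) = √(-3583) = I*√3583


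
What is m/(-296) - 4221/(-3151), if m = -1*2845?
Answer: 10214011/932696 ≈ 10.951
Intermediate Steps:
m = -2845
m/(-296) - 4221/(-3151) = -2845/(-296) - 4221/(-3151) = -2845*(-1/296) - 4221*(-1/3151) = 2845/296 + 4221/3151 = 10214011/932696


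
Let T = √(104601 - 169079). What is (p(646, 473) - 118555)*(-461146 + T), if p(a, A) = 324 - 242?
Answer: 54633350058 - 118473*I*√64478 ≈ 5.4633e+10 - 3.0083e+7*I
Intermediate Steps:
p(a, A) = 82
T = I*√64478 (T = √(-64478) = I*√64478 ≈ 253.93*I)
(p(646, 473) - 118555)*(-461146 + T) = (82 - 118555)*(-461146 + I*√64478) = -118473*(-461146 + I*√64478) = 54633350058 - 118473*I*√64478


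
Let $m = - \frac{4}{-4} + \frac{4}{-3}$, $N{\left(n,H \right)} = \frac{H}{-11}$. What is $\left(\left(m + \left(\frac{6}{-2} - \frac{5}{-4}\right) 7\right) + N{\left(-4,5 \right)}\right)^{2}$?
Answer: $\frac{2961841}{17424} \approx 169.99$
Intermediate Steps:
$N{\left(n,H \right)} = - \frac{H}{11}$ ($N{\left(n,H \right)} = H \left(- \frac{1}{11}\right) = - \frac{H}{11}$)
$m = - \frac{1}{3}$ ($m = \left(-4\right) \left(- \frac{1}{4}\right) + 4 \left(- \frac{1}{3}\right) = 1 - \frac{4}{3} = - \frac{1}{3} \approx -0.33333$)
$\left(\left(m + \left(\frac{6}{-2} - \frac{5}{-4}\right) 7\right) + N{\left(-4,5 \right)}\right)^{2} = \left(\left(- \frac{1}{3} + \left(\frac{6}{-2} - \frac{5}{-4}\right) 7\right) - \frac{5}{11}\right)^{2} = \left(\left(- \frac{1}{3} + \left(6 \left(- \frac{1}{2}\right) - - \frac{5}{4}\right) 7\right) - \frac{5}{11}\right)^{2} = \left(\left(- \frac{1}{3} + \left(-3 + \frac{5}{4}\right) 7\right) - \frac{5}{11}\right)^{2} = \left(\left(- \frac{1}{3} - \frac{49}{4}\right) - \frac{5}{11}\right)^{2} = \left(- \frac{151}{12} - \frac{5}{11}\right)^{2} = \left(- \frac{1721}{132}\right)^{2} = \frac{2961841}{17424}$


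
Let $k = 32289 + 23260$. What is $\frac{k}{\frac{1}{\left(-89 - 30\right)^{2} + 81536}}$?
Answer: $5315872653$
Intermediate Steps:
$k = 55549$
$\frac{k}{\frac{1}{\left(-89 - 30\right)^{2} + 81536}} = \frac{55549}{\frac{1}{\left(-89 - 30\right)^{2} + 81536}} = \frac{55549}{\frac{1}{\left(-119\right)^{2} + 81536}} = \frac{55549}{\frac{1}{14161 + 81536}} = \frac{55549}{\frac{1}{95697}} = 55549 \frac{1}{\frac{1}{95697}} = 55549 \cdot 95697 = 5315872653$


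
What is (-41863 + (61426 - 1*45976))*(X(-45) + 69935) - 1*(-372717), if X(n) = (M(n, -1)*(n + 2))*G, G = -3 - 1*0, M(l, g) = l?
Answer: -1693492973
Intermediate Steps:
G = -3 (G = -3 + 0 = -3)
X(n) = -3*n*(2 + n) (X(n) = (n*(n + 2))*(-3) = (n*(2 + n))*(-3) = -3*n*(2 + n))
(-41863 + (61426 - 1*45976))*(X(-45) + 69935) - 1*(-372717) = (-41863 + (61426 - 1*45976))*(-3*(-45)*(2 - 45) + 69935) - 1*(-372717) = (-41863 + (61426 - 45976))*(-3*(-45)*(-43) + 69935) + 372717 = (-41863 + 15450)*(-5805 + 69935) + 372717 = -26413*64130 + 372717 = -1693865690 + 372717 = -1693492973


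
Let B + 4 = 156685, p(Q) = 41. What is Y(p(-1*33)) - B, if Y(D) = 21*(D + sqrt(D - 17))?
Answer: -155820 + 42*sqrt(6) ≈ -1.5572e+5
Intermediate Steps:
B = 156681 (B = -4 + 156685 = 156681)
Y(D) = 21*D + 21*sqrt(-17 + D) (Y(D) = 21*(D + sqrt(-17 + D)) = 21*D + 21*sqrt(-17 + D))
Y(p(-1*33)) - B = (21*41 + 21*sqrt(-17 + 41)) - 1*156681 = (861 + 21*sqrt(24)) - 156681 = (861 + 21*(2*sqrt(6))) - 156681 = (861 + 42*sqrt(6)) - 156681 = -155820 + 42*sqrt(6)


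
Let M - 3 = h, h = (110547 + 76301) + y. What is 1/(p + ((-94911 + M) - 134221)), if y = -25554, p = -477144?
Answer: -1/544979 ≈ -1.8349e-6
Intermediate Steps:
h = 161294 (h = (110547 + 76301) - 25554 = 186848 - 25554 = 161294)
M = 161297 (M = 3 + 161294 = 161297)
1/(p + ((-94911 + M) - 134221)) = 1/(-477144 + ((-94911 + 161297) - 134221)) = 1/(-477144 + (66386 - 134221)) = 1/(-477144 - 67835) = 1/(-544979) = -1/544979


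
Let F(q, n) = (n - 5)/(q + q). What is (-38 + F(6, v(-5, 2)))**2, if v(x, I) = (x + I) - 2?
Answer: 54289/36 ≈ 1508.0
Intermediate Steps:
v(x, I) = -2 + I + x (v(x, I) = (I + x) - 2 = -2 + I + x)
F(q, n) = (-5 + n)/(2*q) (F(q, n) = (-5 + n)/((2*q)) = (-5 + n)*(1/(2*q)) = (-5 + n)/(2*q))
(-38 + F(6, v(-5, 2)))**2 = (-38 + (1/2)*(-5 + (-2 + 2 - 5))/6)**2 = (-38 + (1/2)*(1/6)*(-5 - 5))**2 = (-38 + (1/2)*(1/6)*(-10))**2 = (-38 - 5/6)**2 = (-233/6)**2 = 54289/36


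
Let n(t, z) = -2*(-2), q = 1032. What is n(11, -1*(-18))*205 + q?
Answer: 1852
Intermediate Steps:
n(t, z) = 4
n(11, -1*(-18))*205 + q = 4*205 + 1032 = 820 + 1032 = 1852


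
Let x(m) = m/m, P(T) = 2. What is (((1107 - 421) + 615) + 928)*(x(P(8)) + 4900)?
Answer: 10924329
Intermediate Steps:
x(m) = 1
(((1107 - 421) + 615) + 928)*(x(P(8)) + 4900) = (((1107 - 421) + 615) + 928)*(1 + 4900) = ((686 + 615) + 928)*4901 = (1301 + 928)*4901 = 2229*4901 = 10924329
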